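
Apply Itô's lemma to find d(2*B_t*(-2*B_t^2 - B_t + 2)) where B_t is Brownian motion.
d(2*B_t*(-2*B_t^2 - B_t + 2)) = (-12*B_t - 2) dt + (-12*B_t^2 - 4*B_t + 4) dB_t

Itô's formula for f(B_t) gives d f(B_t) = f'(B_t) dB_t + (1/2) f''(B_t) dt. Compute derivatives of f(x) = 2*x*(-2*x^2 - x + 2):
  f'(x)  = -12*x^2 - 4*x + 4
  f''(x) = -24*x - 4
Substitute x = B_t and multiply the f'' term by 1/2:
  drift     = (1/2) * (-24*x - 4) evaluated at B_t = -12*B_t - 2
  diffusion = (-12*x^2 - 4*x + 4) evaluated at B_t = -12*B_t^2 - 4*B_t + 4
Therefore d(2*B_t*(-2*B_t^2 - B_t + 2)) = (-12*B_t - 2) dt + (-12*B_t^2 - 4*B_t + 4) dB_t.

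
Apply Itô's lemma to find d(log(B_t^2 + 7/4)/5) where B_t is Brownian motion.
d(log(B_t^2 + 7/4)/5) = (4*(7 - 4*B_t^2)/(5*(4*B_t^2 + 7)^2)) dt + (8*B_t/(5*(4*B_t^2 + 7))) dB_t

Itô's formula for f(B_t) gives d f(B_t) = f'(B_t) dB_t + (1/2) f''(B_t) dt. Compute derivatives of f(x) = log(x^2 + 7/4)/5:
  f'(x)  = 8*x/(5*(4*x^2 + 7))
  f''(x) = 8*(7 - 4*x^2)/(5*(4*x^2 + 7)^2)
Substitute x = B_t and multiply the f'' term by 1/2:
  drift     = (1/2) * (8*(7 - 4*x^2)/(5*(4*x^2 + 7)^2)) evaluated at B_t = 4*(7 - 4*B_t^2)/(5*(4*B_t^2 + 7)^2)
  diffusion = (8*x/(5*(4*x^2 + 7))) evaluated at B_t = 8*B_t/(5*(4*B_t^2 + 7))
Therefore d(log(B_t^2 + 7/4)/5) = (4*(7 - 4*B_t^2)/(5*(4*B_t^2 + 7)^2)) dt + (8*B_t/(5*(4*B_t^2 + 7))) dB_t.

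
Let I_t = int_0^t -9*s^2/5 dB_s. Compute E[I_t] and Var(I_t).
E[I_t] = 0; Var(I_t) = 81*t^5/125

The Itô integral of a deterministic integrand f(s) has mean 0 because each increment f(s) * (B_{s+ds} - B_s) has mean 0. By the Itô isometry:
  Var( int_0^t f(s) dB_s ) = E[ (int_0^t f(s) dB_s)^2 ] = int_0^t f(s)^2 ds.
Here f(s) = -9*s^2/5, so f(s)^2 = 81*s^4/25. Integrate:
  int_0^t (81*s^4/25) ds = 81*t^5/125.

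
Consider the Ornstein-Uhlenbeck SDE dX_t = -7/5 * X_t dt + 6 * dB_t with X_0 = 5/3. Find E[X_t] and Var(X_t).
E[X_t] = 5*exp(-7*t/5)/3; Var(X_t) = 90/7 - 90*exp(-14*t/5)/7

The OU SDE dX = -theta X dt + sigma dB admits the integrating factor exp(theta t): d(exp(theta t) X_t) = sigma exp(theta t) dB_t. Integrating from 0 to t:
  X_t = x_0 * exp(-theta t) + sigma * int_0^t exp(-theta (t-s)) dB_s.
The Itô integral has mean 0 and (by the Itô isometry) variance sigma^2 * int_0^t exp(-2 theta (t - s)) ds = sigma^2 * (1 - exp(-2 theta t)) / (2 theta).
With theta = 7/5, sigma = 6, x_0 = 5/3:
  E[X_t] = 5/3 * exp(-7/5 t) = 5*exp(-7*t/5)/3
  Var(X_t) = (6)^2 * (1 - exp(-2*7/5 t)) / (2 * 7/5) = 90/7 - 90*exp(-14*t/5)/7.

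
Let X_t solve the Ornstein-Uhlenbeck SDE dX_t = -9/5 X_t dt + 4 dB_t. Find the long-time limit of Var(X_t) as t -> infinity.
lim Var(X_t) = 40/9

The OU SDE dX = -theta X dt + sigma dB admits the integrating factor exp(theta t): d(exp(theta t) X_t) = sigma exp(theta t) dB_t. Integrating from 0 to t gives X_t = x_0 * exp(-theta t) + sigma * int_0^t exp(-theta (t-s)) dB_s for any initial x_0. The Itô integral has variance (by the Itô isometry) sigma^2 * int_0^t exp(-2 theta (t - s)) ds = sigma^2 * (1 - exp(-2 theta t)) / (2 theta), independent of x_0.
With theta = 9/5, sigma = 4:
  Var(X_t) = (4)^2 * (1 - exp(-2*9/5 t)) / (2 * 9/5) = 40/9 - 40*exp(-18*t/5)/9.
As t -> infinity, exp(-2*9/5 t) -> 0, so the stationary variance is sigma^2 / (2 theta) = 40/9.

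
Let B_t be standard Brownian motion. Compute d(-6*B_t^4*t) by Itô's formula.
d(-6*B_t^4*t) = (6*B_t^2*(-B_t^2 - 6*t)) dt + (-24*B_t^3*t) dB_t

Itô's formula for f(t, x): d f(t, B_t) = (f_t + (1/2) f_xx) dt + f_x dB_t. Compute partials of f(t, x) = -6*t*x^4:
  f_t(t,x)  = -6*x^4
  f_x(t,x)  = -24*t*x^3
  f_xx(t,x) = -72*t*x^2
Assemble drift = f_t + (1/2) f_xx = 6*x^2*(-6*t - x^2) and diffusion = f_x = -24*t*x^3. Substituting x = B_t:
  d(-6*B_t^4*t) = (6*B_t^2*(-B_t^2 - 6*t)) dt + (-24*B_t^3*t) dB_t.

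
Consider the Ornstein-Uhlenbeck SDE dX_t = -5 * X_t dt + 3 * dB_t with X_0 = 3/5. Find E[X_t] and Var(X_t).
E[X_t] = 3*exp(-5*t)/5; Var(X_t) = 9/10 - 9*exp(-10*t)/10

The OU SDE dX = -theta X dt + sigma dB admits the integrating factor exp(theta t): d(exp(theta t) X_t) = sigma exp(theta t) dB_t. Integrating from 0 to t:
  X_t = x_0 * exp(-theta t) + sigma * int_0^t exp(-theta (t-s)) dB_s.
The Itô integral has mean 0 and (by the Itô isometry) variance sigma^2 * int_0^t exp(-2 theta (t - s)) ds = sigma^2 * (1 - exp(-2 theta t)) / (2 theta).
With theta = 5, sigma = 3, x_0 = 3/5:
  E[X_t] = 3/5 * exp(-5 t) = 3*exp(-5*t)/5
  Var(X_t) = (3)^2 * (1 - exp(-2*5 t)) / (2 * 5) = 9/10 - 9*exp(-10*t)/10.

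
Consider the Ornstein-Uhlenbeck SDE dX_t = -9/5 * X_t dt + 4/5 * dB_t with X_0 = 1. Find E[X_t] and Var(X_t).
E[X_t] = exp(-9*t/5); Var(X_t) = 8/45 - 8*exp(-18*t/5)/45

The OU SDE dX = -theta X dt + sigma dB admits the integrating factor exp(theta t): d(exp(theta t) X_t) = sigma exp(theta t) dB_t. Integrating from 0 to t:
  X_t = x_0 * exp(-theta t) + sigma * int_0^t exp(-theta (t-s)) dB_s.
The Itô integral has mean 0 and (by the Itô isometry) variance sigma^2 * int_0^t exp(-2 theta (t - s)) ds = sigma^2 * (1 - exp(-2 theta t)) / (2 theta).
With theta = 9/5, sigma = 4/5, x_0 = 1:
  E[X_t] = 1 * exp(-9/5 t) = exp(-9*t/5)
  Var(X_t) = (4/5)^2 * (1 - exp(-2*9/5 t)) / (2 * 9/5) = 8/45 - 8*exp(-18*t/5)/45.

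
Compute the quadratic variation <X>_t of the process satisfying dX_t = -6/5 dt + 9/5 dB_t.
<X>_t = 81*t/25

For an Itô process dX_t = a(t) dt + b(t) dB_t, the quadratic variation is <X>_t = int_0^t b(s)^2 ds (the drift term does not contribute). Here b(s) = 9/5, so
  b(s)^2 = 81/25.
Integrating from 0 to t:
  <X>_t = int_0^t (81/25) ds = 81*t/25.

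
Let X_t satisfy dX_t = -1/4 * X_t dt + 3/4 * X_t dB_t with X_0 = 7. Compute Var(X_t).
Var(X_t) = 49*exp(t/16) - 49*exp(-t/2)

For GBM dX = mu X dt + sigma X dB with X_0 = x_0, apply Itô to Y = log X: dY = (mu - sigma^2/2) dt + sigma dB, so Y_t = log(x_0) + (mu - sigma^2/2) t + sigma B_t and hence X_t = x_0 * exp((mu - sigma^2/2) t + sigma B_t).
With mu = -1/4, sigma = 3/4, x_0 = 7, this gives:
  X_t = 7 * exp((-17/32) * t + (3/4) * B_t).
Since sigma*B_t ~ Normal(0, sigma^2 t), E[exp(sigma*B_t)] = exp(sigma^2 t / 2); so E[X_t] = x_0 * exp((mu - sigma^2/2) t) * exp(sigma^2 t / 2) = x_0 * exp(mu t) = 7*exp(-t/4).
Var(X_t) = E[X_t^2] - (E[X_t])^2 = x_0^2 * exp(2 mu t) * (exp(sigma^2 t) - 1) = 49*exp(t/16) - 49*exp(-t/2).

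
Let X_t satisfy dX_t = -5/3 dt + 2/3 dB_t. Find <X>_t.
<X>_t = 4*t/9

For an Itô process dX_t = a(t) dt + b(t) dB_t, the quadratic variation is <X>_t = int_0^t b(s)^2 ds (the drift term does not contribute). Here b(s) = 2/3, so
  b(s)^2 = 4/9.
Integrating from 0 to t:
  <X>_t = int_0^t (4/9) ds = 4*t/9.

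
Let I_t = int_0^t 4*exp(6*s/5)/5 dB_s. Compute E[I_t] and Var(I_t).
E[I_t] = 0; Var(I_t) = 4*exp(12*t/5)/15 - 4/15

The Itô integral of a deterministic integrand f(s) has mean 0 because each increment f(s) * (B_{s+ds} - B_s) has mean 0. By the Itô isometry:
  Var( int_0^t f(s) dB_s ) = E[ (int_0^t f(s) dB_s)^2 ] = int_0^t f(s)^2 ds.
Here f(s) = 4*exp(6*s/5)/5, so f(s)^2 = 16*exp(12*s/5)/25. Integrate:
  int_0^t (16*exp(12*s/5)/25) ds = 4*exp(12*t/5)/15 - 4/15.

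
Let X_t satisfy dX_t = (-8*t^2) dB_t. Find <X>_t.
<X>_t = 64*t^5/5

For an Itô process dX_t = a(t) dt + b(t) dB_t, the quadratic variation is <X>_t = int_0^t b(s)^2 ds (the drift term does not contribute). Here b(s) = -8*s^2, so
  b(s)^2 = 64*s^4.
Integrating from 0 to t:
  <X>_t = int_0^t (64*s^4) ds = 64*t^5/5.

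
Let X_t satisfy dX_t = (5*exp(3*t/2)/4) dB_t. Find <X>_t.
<X>_t = 25*exp(3*t)/48 - 25/48

For an Itô process dX_t = a(t) dt + b(t) dB_t, the quadratic variation is <X>_t = int_0^t b(s)^2 ds (the drift term does not contribute). Here b(s) = 5*exp(3*s/2)/4, so
  b(s)^2 = 25*exp(3*s)/16.
Integrating from 0 to t:
  <X>_t = int_0^t (25*exp(3*s)/16) ds = 25*exp(3*t)/48 - 25/48.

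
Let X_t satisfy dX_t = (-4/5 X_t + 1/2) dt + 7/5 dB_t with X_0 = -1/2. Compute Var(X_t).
Var(X_t) = 49/40 - 49*exp(-8*t/5)/40

The variance V(t) = Var(X_t) satisfies V'(t) = 2 a V(t) + c^2 with V(0) = 0 (drift coefficient is linear in X, diffusion is constant). With a = -4/5, c = 7/5, the solution is
  V(t) = (c^2 / (2 a)) * (exp(2 a t) - 1)
       = ((7/5)^2 / (2*(-4/5))) * (exp((-8/5) t) - 1)
       = 49/40 - 49*exp(-8*t/5)/40.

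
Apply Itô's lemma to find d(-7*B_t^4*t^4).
d(-7*B_t^4*t^4) = (B_t^2*t^3*(-28*B_t^2 - 42*t)) dt + (-28*B_t^3*t^4) dB_t

Itô's formula for f(t, x): d f(t, B_t) = (f_t + (1/2) f_xx) dt + f_x dB_t. Compute partials of f(t, x) = -7*t^4*x^4:
  f_t(t,x)  = -28*t^3*x^4
  f_x(t,x)  = -28*t^4*x^3
  f_xx(t,x) = -84*t^4*x^2
Assemble drift = f_t + (1/2) f_xx = t^3*x^2*(-42*t - 28*x^2) and diffusion = f_x = -28*t^4*x^3. Substituting x = B_t:
  d(-7*B_t^4*t^4) = (B_t^2*t^3*(-28*B_t^2 - 42*t)) dt + (-28*B_t^3*t^4) dB_t.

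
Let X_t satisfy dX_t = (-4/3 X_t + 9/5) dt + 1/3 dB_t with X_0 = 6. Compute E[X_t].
E[X_t] = 27/20 + 93*exp(-4*t/3)/20

Taking expectations and using E[dB_t] = 0, the mean m(t) = E[X_t] satisfies the ODE m'(t) = a m(t) + b with m(0) = x_0. With a = -4/3, b = 9/5, x_0 = 6, the solution is
  m(t) = x_0 * exp(a t) + (b/a) * (exp(a t) - 1)
       = 6 * exp((-4/3) t) + ((9/5)/(-4/3)) * (exp((-4/3) t) - 1)
       = 27/20 + 93*exp(-4*t/3)/20.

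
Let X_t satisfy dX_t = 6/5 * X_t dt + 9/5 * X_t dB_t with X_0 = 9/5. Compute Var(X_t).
Var(X_t) = 81*(exp(81*t/25) - 1)*exp(12*t/5)/25

For GBM dX = mu X dt + sigma X dB with X_0 = x_0, apply Itô to Y = log X: dY = (mu - sigma^2/2) dt + sigma dB, so Y_t = log(x_0) + (mu - sigma^2/2) t + sigma B_t and hence X_t = x_0 * exp((mu - sigma^2/2) t + sigma B_t).
With mu = 6/5, sigma = 9/5, x_0 = 9/5, this gives:
  X_t = 9/5 * exp((-21/50) * t + (9/5) * B_t).
Since sigma*B_t ~ Normal(0, sigma^2 t), E[exp(sigma*B_t)] = exp(sigma^2 t / 2); so E[X_t] = x_0 * exp((mu - sigma^2/2) t) * exp(sigma^2 t / 2) = x_0 * exp(mu t) = 9*exp(6*t/5)/5.
Var(X_t) = E[X_t^2] - (E[X_t])^2 = x_0^2 * exp(2 mu t) * (exp(sigma^2 t) - 1) = 81*(exp(81*t/25) - 1)*exp(12*t/5)/25.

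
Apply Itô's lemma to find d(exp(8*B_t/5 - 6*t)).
d(exp(8*B_t/5 - 6*t)) = (-118*exp(8*B_t/5 - 6*t)/25) dt + (8*exp(8*B_t/5 - 6*t)/5) dB_t

Itô's formula for f(t, x): d f(t, B_t) = (f_t + (1/2) f_xx) dt + f_x dB_t. Compute partials of f(t, x) = exp(-6*t + 8*x/5):
  f_t(t,x)  = -6*exp(-6*t + 8*x/5)
  f_x(t,x)  = 8*exp(-6*t + 8*x/5)/5
  f_xx(t,x) = 64*exp(-6*t + 8*x/5)/25
Assemble drift = f_t + (1/2) f_xx = -118*exp(-6*t + 8*x/5)/25 and diffusion = f_x = 8*exp(-6*t + 8*x/5)/5. Substituting x = B_t:
  d(exp(8*B_t/5 - 6*t)) = (-118*exp(8*B_t/5 - 6*t)/25) dt + (8*exp(8*B_t/5 - 6*t)/5) dB_t.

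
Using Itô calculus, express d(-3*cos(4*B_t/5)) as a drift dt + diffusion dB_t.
d(-3*cos(4*B_t/5)) = (24*cos(4*B_t/5)/25) dt + (12*sin(4*B_t/5)/5) dB_t

Itô's formula for f(B_t) gives d f(B_t) = f'(B_t) dB_t + (1/2) f''(B_t) dt. Compute derivatives of f(x) = -3*cos(4*x/5):
  f'(x)  = 12*sin(4*x/5)/5
  f''(x) = 48*cos(4*x/5)/25
Substitute x = B_t and multiply the f'' term by 1/2:
  drift     = (1/2) * (48*cos(4*x/5)/25) evaluated at B_t = 24*cos(4*B_t/5)/25
  diffusion = (12*sin(4*x/5)/5) evaluated at B_t = 12*sin(4*B_t/5)/5
Therefore d(-3*cos(4*B_t/5)) = (24*cos(4*B_t/5)/25) dt + (12*sin(4*B_t/5)/5) dB_t.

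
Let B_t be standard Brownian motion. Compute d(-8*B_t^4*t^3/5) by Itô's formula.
d(-8*B_t^4*t^3/5) = (24*B_t^2*t^2*(-B_t^2 - 2*t)/5) dt + (-32*B_t^3*t^3/5) dB_t

Itô's formula for f(t, x): d f(t, B_t) = (f_t + (1/2) f_xx) dt + f_x dB_t. Compute partials of f(t, x) = -8*t^3*x^4/5:
  f_t(t,x)  = -24*t^2*x^4/5
  f_x(t,x)  = -32*t^3*x^3/5
  f_xx(t,x) = -96*t^3*x^2/5
Assemble drift = f_t + (1/2) f_xx = 24*t^2*x^2*(-2*t - x^2)/5 and diffusion = f_x = -32*t^3*x^3/5. Substituting x = B_t:
  d(-8*B_t^4*t^3/5) = (24*B_t^2*t^2*(-B_t^2 - 2*t)/5) dt + (-32*B_t^3*t^3/5) dB_t.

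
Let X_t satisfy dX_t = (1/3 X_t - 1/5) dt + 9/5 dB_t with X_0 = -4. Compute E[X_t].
E[X_t] = 3/5 - 23*exp(t/3)/5

Taking expectations and using E[dB_t] = 0, the mean m(t) = E[X_t] satisfies the ODE m'(t) = a m(t) + b with m(0) = x_0. With a = 1/3, b = -1/5, x_0 = -4, the solution is
  m(t) = x_0 * exp(a t) + (b/a) * (exp(a t) - 1)
       = (-4) * exp((1/3) t) + ((-1/5)/(1/3)) * (exp((1/3) t) - 1)
       = 3/5 - 23*exp(t/3)/5.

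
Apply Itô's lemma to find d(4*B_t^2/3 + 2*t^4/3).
d(4*B_t^2/3 + 2*t^4/3) = (8*t^3/3 + 4/3) dt + (8*B_t/3) dB_t

Itô's formula for f(t, x): d f(t, B_t) = (f_t + (1/2) f_xx) dt + f_x dB_t. Compute partials of f(t, x) = 2*t^4/3 + 4*x^2/3:
  f_t(t,x)  = 8*t^3/3
  f_x(t,x)  = 8*x/3
  f_xx(t,x) = 8/3
Assemble drift = f_t + (1/2) f_xx = 8*t^3/3 + 4/3 and diffusion = f_x = 8*x/3. Substituting x = B_t:
  d(4*B_t^2/3 + 2*t^4/3) = (8*t^3/3 + 4/3) dt + (8*B_t/3) dB_t.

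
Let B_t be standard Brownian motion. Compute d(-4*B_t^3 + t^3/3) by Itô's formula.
d(-4*B_t^3 + t^3/3) = (-12*B_t + t^2) dt + (-12*B_t^2) dB_t

Itô's formula for f(t, x): d f(t, B_t) = (f_t + (1/2) f_xx) dt + f_x dB_t. Compute partials of f(t, x) = t^3/3 - 4*x^3:
  f_t(t,x)  = t^2
  f_x(t,x)  = -12*x^2
  f_xx(t,x) = -24*x
Assemble drift = f_t + (1/2) f_xx = t^2 - 12*x and diffusion = f_x = -12*x^2. Substituting x = B_t:
  d(-4*B_t^3 + t^3/3) = (-12*B_t + t^2) dt + (-12*B_t^2) dB_t.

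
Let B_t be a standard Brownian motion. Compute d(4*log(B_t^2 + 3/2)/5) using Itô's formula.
d(4*log(B_t^2 + 3/2)/5) = (8*(3 - 2*B_t^2)/(5*(2*B_t^2 + 3)^2)) dt + (16*B_t/(5*(2*B_t^2 + 3))) dB_t

Itô's formula for f(B_t) gives d f(B_t) = f'(B_t) dB_t + (1/2) f''(B_t) dt. Compute derivatives of f(x) = 4*log(x^2 + 3/2)/5:
  f'(x)  = 16*x/(5*(2*x^2 + 3))
  f''(x) = 16*(3 - 2*x^2)/(5*(2*x^2 + 3)^2)
Substitute x = B_t and multiply the f'' term by 1/2:
  drift     = (1/2) * (16*(3 - 2*x^2)/(5*(2*x^2 + 3)^2)) evaluated at B_t = 8*(3 - 2*B_t^2)/(5*(2*B_t^2 + 3)^2)
  diffusion = (16*x/(5*(2*x^2 + 3))) evaluated at B_t = 16*B_t/(5*(2*B_t^2 + 3))
Therefore d(4*log(B_t^2 + 3/2)/5) = (8*(3 - 2*B_t^2)/(5*(2*B_t^2 + 3)^2)) dt + (16*B_t/(5*(2*B_t^2 + 3))) dB_t.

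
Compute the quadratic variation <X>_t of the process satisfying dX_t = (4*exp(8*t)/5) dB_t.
<X>_t = exp(16*t)/25 - 1/25

For an Itô process dX_t = a(t) dt + b(t) dB_t, the quadratic variation is <X>_t = int_0^t b(s)^2 ds (the drift term does not contribute). Here b(s) = 4*exp(8*s)/5, so
  b(s)^2 = 16*exp(16*s)/25.
Integrating from 0 to t:
  <X>_t = int_0^t (16*exp(16*s)/25) ds = exp(16*t)/25 - 1/25.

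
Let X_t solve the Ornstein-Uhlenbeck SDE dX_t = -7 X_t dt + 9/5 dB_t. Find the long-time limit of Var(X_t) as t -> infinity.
lim Var(X_t) = 81/350

The OU SDE dX = -theta X dt + sigma dB admits the integrating factor exp(theta t): d(exp(theta t) X_t) = sigma exp(theta t) dB_t. Integrating from 0 to t gives X_t = x_0 * exp(-theta t) + sigma * int_0^t exp(-theta (t-s)) dB_s for any initial x_0. The Itô integral has variance (by the Itô isometry) sigma^2 * int_0^t exp(-2 theta (t - s)) ds = sigma^2 * (1 - exp(-2 theta t)) / (2 theta), independent of x_0.
With theta = 7, sigma = 9/5:
  Var(X_t) = (9/5)^2 * (1 - exp(-2*7 t)) / (2 * 7) = 81/350 - 81*exp(-14*t)/350.
As t -> infinity, exp(-2*7 t) -> 0, so the stationary variance is sigma^2 / (2 theta) = 81/350.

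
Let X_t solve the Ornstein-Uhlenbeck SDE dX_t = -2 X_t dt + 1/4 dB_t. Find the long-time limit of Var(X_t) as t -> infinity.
lim Var(X_t) = 1/64

The OU SDE dX = -theta X dt + sigma dB admits the integrating factor exp(theta t): d(exp(theta t) X_t) = sigma exp(theta t) dB_t. Integrating from 0 to t gives X_t = x_0 * exp(-theta t) + sigma * int_0^t exp(-theta (t-s)) dB_s for any initial x_0. The Itô integral has variance (by the Itô isometry) sigma^2 * int_0^t exp(-2 theta (t - s)) ds = sigma^2 * (1 - exp(-2 theta t)) / (2 theta), independent of x_0.
With theta = 2, sigma = 1/4:
  Var(X_t) = (1/4)^2 * (1 - exp(-2*2 t)) / (2 * 2) = 1/64 - exp(-4*t)/64.
As t -> infinity, exp(-2*2 t) -> 0, so the stationary variance is sigma^2 / (2 theta) = 1/64.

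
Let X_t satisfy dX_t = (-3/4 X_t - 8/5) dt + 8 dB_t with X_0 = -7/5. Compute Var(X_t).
Var(X_t) = 128/3 - 128*exp(-3*t/2)/3

The variance V(t) = Var(X_t) satisfies V'(t) = 2 a V(t) + c^2 with V(0) = 0 (drift coefficient is linear in X, diffusion is constant). With a = -3/4, c = 8, the solution is
  V(t) = (c^2 / (2 a)) * (exp(2 a t) - 1)
       = (8^2 / (2*(-3/4))) * (exp((-3/2) t) - 1)
       = 128/3 - 128*exp(-3*t/2)/3.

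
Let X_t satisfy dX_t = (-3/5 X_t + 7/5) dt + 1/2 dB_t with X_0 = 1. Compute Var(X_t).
Var(X_t) = 5/24 - 5*exp(-6*t/5)/24

The variance V(t) = Var(X_t) satisfies V'(t) = 2 a V(t) + c^2 with V(0) = 0 (drift coefficient is linear in X, diffusion is constant). With a = -3/5, c = 1/2, the solution is
  V(t) = (c^2 / (2 a)) * (exp(2 a t) - 1)
       = ((1/2)^2 / (2*(-3/5))) * (exp((-6/5) t) - 1)
       = 5/24 - 5*exp(-6*t/5)/24.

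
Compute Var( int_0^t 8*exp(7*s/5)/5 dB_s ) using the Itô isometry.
Var = 32*exp(14*t/5)/35 - 32/35

The Itô integral of a deterministic integrand f(s) has mean 0 because each increment f(s) * (B_{s+ds} - B_s) has mean 0. By the Itô isometry:
  Var( int_0^t f(s) dB_s ) = E[ (int_0^t f(s) dB_s)^2 ] = int_0^t f(s)^2 ds.
Here f(s) = 8*exp(7*s/5)/5, so f(s)^2 = 64*exp(14*s/5)/25. Integrate:
  int_0^t (64*exp(14*s/5)/25) ds = 32*exp(14*t/5)/35 - 32/35.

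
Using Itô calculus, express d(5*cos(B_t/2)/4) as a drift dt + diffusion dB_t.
d(5*cos(B_t/2)/4) = (-5*cos(B_t/2)/32) dt + (-5*sin(B_t/2)/8) dB_t

Itô's formula for f(B_t) gives d f(B_t) = f'(B_t) dB_t + (1/2) f''(B_t) dt. Compute derivatives of f(x) = 5*cos(x/2)/4:
  f'(x)  = -5*sin(x/2)/8
  f''(x) = -5*cos(x/2)/16
Substitute x = B_t and multiply the f'' term by 1/2:
  drift     = (1/2) * (-5*cos(x/2)/16) evaluated at B_t = -5*cos(B_t/2)/32
  diffusion = (-5*sin(x/2)/8) evaluated at B_t = -5*sin(B_t/2)/8
Therefore d(5*cos(B_t/2)/4) = (-5*cos(B_t/2)/32) dt + (-5*sin(B_t/2)/8) dB_t.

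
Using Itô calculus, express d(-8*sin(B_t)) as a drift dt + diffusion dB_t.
d(-8*sin(B_t)) = (4*sin(B_t)) dt + (-8*cos(B_t)) dB_t

Itô's formula for f(B_t) gives d f(B_t) = f'(B_t) dB_t + (1/2) f''(B_t) dt. Compute derivatives of f(x) = -8*sin(x):
  f'(x)  = -8*cos(x)
  f''(x) = 8*sin(x)
Substitute x = B_t and multiply the f'' term by 1/2:
  drift     = (1/2) * (8*sin(x)) evaluated at B_t = 4*sin(B_t)
  diffusion = (-8*cos(x)) evaluated at B_t = -8*cos(B_t)
Therefore d(-8*sin(B_t)) = (4*sin(B_t)) dt + (-8*cos(B_t)) dB_t.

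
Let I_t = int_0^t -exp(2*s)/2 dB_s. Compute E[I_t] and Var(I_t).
E[I_t] = 0; Var(I_t) = exp(4*t)/16 - 1/16

The Itô integral of a deterministic integrand f(s) has mean 0 because each increment f(s) * (B_{s+ds} - B_s) has mean 0. By the Itô isometry:
  Var( int_0^t f(s) dB_s ) = E[ (int_0^t f(s) dB_s)^2 ] = int_0^t f(s)^2 ds.
Here f(s) = -exp(2*s)/2, so f(s)^2 = exp(4*s)/4. Integrate:
  int_0^t (exp(4*s)/4) ds = exp(4*t)/16 - 1/16.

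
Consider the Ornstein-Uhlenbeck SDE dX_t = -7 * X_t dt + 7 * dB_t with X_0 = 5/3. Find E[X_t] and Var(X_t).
E[X_t] = 5*exp(-7*t)/3; Var(X_t) = 7/2 - 7*exp(-14*t)/2

The OU SDE dX = -theta X dt + sigma dB admits the integrating factor exp(theta t): d(exp(theta t) X_t) = sigma exp(theta t) dB_t. Integrating from 0 to t:
  X_t = x_0 * exp(-theta t) + sigma * int_0^t exp(-theta (t-s)) dB_s.
The Itô integral has mean 0 and (by the Itô isometry) variance sigma^2 * int_0^t exp(-2 theta (t - s)) ds = sigma^2 * (1 - exp(-2 theta t)) / (2 theta).
With theta = 7, sigma = 7, x_0 = 5/3:
  E[X_t] = 5/3 * exp(-7 t) = 5*exp(-7*t)/3
  Var(X_t) = (7)^2 * (1 - exp(-2*7 t)) / (2 * 7) = 7/2 - 7*exp(-14*t)/2.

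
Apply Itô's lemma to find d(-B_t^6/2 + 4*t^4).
d(-B_t^6/2 + 4*t^4) = (-15*B_t^4/2 + 16*t^3) dt + (-3*B_t^5) dB_t

Itô's formula for f(t, x): d f(t, B_t) = (f_t + (1/2) f_xx) dt + f_x dB_t. Compute partials of f(t, x) = 4*t^4 - x^6/2:
  f_t(t,x)  = 16*t^3
  f_x(t,x)  = -3*x^5
  f_xx(t,x) = -15*x^4
Assemble drift = f_t + (1/2) f_xx = 16*t^3 - 15*x^4/2 and diffusion = f_x = -3*x^5. Substituting x = B_t:
  d(-B_t^6/2 + 4*t^4) = (-15*B_t^4/2 + 16*t^3) dt + (-3*B_t^5) dB_t.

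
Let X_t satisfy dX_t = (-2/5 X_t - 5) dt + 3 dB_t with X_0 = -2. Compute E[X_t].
E[X_t] = -25/2 + 21*exp(-2*t/5)/2

Taking expectations and using E[dB_t] = 0, the mean m(t) = E[X_t] satisfies the ODE m'(t) = a m(t) + b with m(0) = x_0. With a = -2/5, b = -5, x_0 = -2, the solution is
  m(t) = x_0 * exp(a t) + (b/a) * (exp(a t) - 1)
       = (-2) * exp((-2/5) t) + ((-5)/(-2/5)) * (exp((-2/5) t) - 1)
       = -25/2 + 21*exp(-2*t/5)/2.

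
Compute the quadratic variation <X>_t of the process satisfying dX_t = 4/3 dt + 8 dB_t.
<X>_t = 64*t

For an Itô process dX_t = a(t) dt + b(t) dB_t, the quadratic variation is <X>_t = int_0^t b(s)^2 ds (the drift term does not contribute). Here b(s) = 8, so
  b(s)^2 = 64.
Integrating from 0 to t:
  <X>_t = int_0^t (64) ds = 64*t.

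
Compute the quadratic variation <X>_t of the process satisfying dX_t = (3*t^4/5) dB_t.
<X>_t = t^9/25

For an Itô process dX_t = a(t) dt + b(t) dB_t, the quadratic variation is <X>_t = int_0^t b(s)^2 ds (the drift term does not contribute). Here b(s) = 3*s^4/5, so
  b(s)^2 = 9*s^8/25.
Integrating from 0 to t:
  <X>_t = int_0^t (9*s^8/25) ds = t^9/25.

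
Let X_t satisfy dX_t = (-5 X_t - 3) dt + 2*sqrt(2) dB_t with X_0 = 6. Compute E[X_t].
E[X_t] = -3/5 + 33*exp(-5*t)/5

Taking expectations and using E[dB_t] = 0, the mean m(t) = E[X_t] satisfies the ODE m'(t) = a m(t) + b with m(0) = x_0. With a = -5, b = -3, x_0 = 6, the solution is
  m(t) = x_0 * exp(a t) + (b/a) * (exp(a t) - 1)
       = 6 * exp((-5) t) + ((-3)/(-5)) * (exp((-5) t) - 1)
       = -3/5 + 33*exp(-5*t)/5.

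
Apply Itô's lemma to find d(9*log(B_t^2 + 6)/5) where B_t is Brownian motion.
d(9*log(B_t^2 + 6)/5) = (9*(6 - B_t^2)/(5*(B_t^2 + 6)^2)) dt + (18*B_t/(5*(B_t^2 + 6))) dB_t

Itô's formula for f(B_t) gives d f(B_t) = f'(B_t) dB_t + (1/2) f''(B_t) dt. Compute derivatives of f(x) = 9*log(x^2 + 6)/5:
  f'(x)  = 18*x/(5*(x^2 + 6))
  f''(x) = 18*(6 - x^2)/(5*(x^2 + 6)^2)
Substitute x = B_t and multiply the f'' term by 1/2:
  drift     = (1/2) * (18*(6 - x^2)/(5*(x^2 + 6)^2)) evaluated at B_t = 9*(6 - B_t^2)/(5*(B_t^2 + 6)^2)
  diffusion = (18*x/(5*(x^2 + 6))) evaluated at B_t = 18*B_t/(5*(B_t^2 + 6))
Therefore d(9*log(B_t^2 + 6)/5) = (9*(6 - B_t^2)/(5*(B_t^2 + 6)^2)) dt + (18*B_t/(5*(B_t^2 + 6))) dB_t.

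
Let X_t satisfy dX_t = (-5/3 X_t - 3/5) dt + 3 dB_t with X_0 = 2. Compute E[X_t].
E[X_t] = -9/25 + 59*exp(-5*t/3)/25

Taking expectations and using E[dB_t] = 0, the mean m(t) = E[X_t] satisfies the ODE m'(t) = a m(t) + b with m(0) = x_0. With a = -5/3, b = -3/5, x_0 = 2, the solution is
  m(t) = x_0 * exp(a t) + (b/a) * (exp(a t) - 1)
       = 2 * exp((-5/3) t) + ((-3/5)/(-5/3)) * (exp((-5/3) t) - 1)
       = -9/25 + 59*exp(-5*t/3)/25.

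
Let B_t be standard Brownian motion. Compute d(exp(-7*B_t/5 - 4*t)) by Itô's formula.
d(exp(-7*B_t/5 - 4*t)) = (-151*exp(-7*B_t/5 - 4*t)/50) dt + (-7*exp(-7*B_t/5 - 4*t)/5) dB_t

Itô's formula for f(t, x): d f(t, B_t) = (f_t + (1/2) f_xx) dt + f_x dB_t. Compute partials of f(t, x) = exp(-4*t - 7*x/5):
  f_t(t,x)  = -4*exp(-4*t - 7*x/5)
  f_x(t,x)  = -7*exp(-4*t - 7*x/5)/5
  f_xx(t,x) = 49*exp(-4*t - 7*x/5)/25
Assemble drift = f_t + (1/2) f_xx = -151*exp(-4*t - 7*x/5)/50 and diffusion = f_x = -7*exp(-4*t - 7*x/5)/5. Substituting x = B_t:
  d(exp(-7*B_t/5 - 4*t)) = (-151*exp(-7*B_t/5 - 4*t)/50) dt + (-7*exp(-7*B_t/5 - 4*t)/5) dB_t.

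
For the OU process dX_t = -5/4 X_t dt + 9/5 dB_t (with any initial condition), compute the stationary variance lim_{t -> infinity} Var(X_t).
lim Var(X_t) = 162/125

The OU SDE dX = -theta X dt + sigma dB admits the integrating factor exp(theta t): d(exp(theta t) X_t) = sigma exp(theta t) dB_t. Integrating from 0 to t gives X_t = x_0 * exp(-theta t) + sigma * int_0^t exp(-theta (t-s)) dB_s for any initial x_0. The Itô integral has variance (by the Itô isometry) sigma^2 * int_0^t exp(-2 theta (t - s)) ds = sigma^2 * (1 - exp(-2 theta t)) / (2 theta), independent of x_0.
With theta = 5/4, sigma = 9/5:
  Var(X_t) = (9/5)^2 * (1 - exp(-2*5/4 t)) / (2 * 5/4) = 162/125 - 162*exp(-5*t/2)/125.
As t -> infinity, exp(-2*5/4 t) -> 0, so the stationary variance is sigma^2 / (2 theta) = 162/125.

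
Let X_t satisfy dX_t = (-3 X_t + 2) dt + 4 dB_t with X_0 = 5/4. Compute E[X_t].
E[X_t] = 2/3 + 7*exp(-3*t)/12

Taking expectations and using E[dB_t] = 0, the mean m(t) = E[X_t] satisfies the ODE m'(t) = a m(t) + b with m(0) = x_0. With a = -3, b = 2, x_0 = 5/4, the solution is
  m(t) = x_0 * exp(a t) + (b/a) * (exp(a t) - 1)
       = (5/4) * exp((-3) t) + (2/(-3)) * (exp((-3) t) - 1)
       = 2/3 + 7*exp(-3*t)/12.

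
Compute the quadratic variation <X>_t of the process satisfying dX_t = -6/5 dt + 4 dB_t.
<X>_t = 16*t

For an Itô process dX_t = a(t) dt + b(t) dB_t, the quadratic variation is <X>_t = int_0^t b(s)^2 ds (the drift term does not contribute). Here b(s) = 4, so
  b(s)^2 = 16.
Integrating from 0 to t:
  <X>_t = int_0^t (16) ds = 16*t.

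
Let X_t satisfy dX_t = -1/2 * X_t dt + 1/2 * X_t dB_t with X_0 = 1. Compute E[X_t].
E[X_t] = exp(-t/2)

For GBM dX = mu X dt + sigma X dB with X_0 = x_0, apply Itô to Y = log X: dY = (mu - sigma^2/2) dt + sigma dB, so Y_t = log(x_0) + (mu - sigma^2/2) t + sigma B_t and hence X_t = x_0 * exp((mu - sigma^2/2) t + sigma B_t).
With mu = -1/2, sigma = 1/2, x_0 = 1, this gives:
  X_t = 1 * exp((-5/8) * t + (1/2) * B_t).
Since sigma*B_t ~ Normal(0, sigma^2 t), E[exp(sigma*B_t)] = exp(sigma^2 t / 2); so E[X_t] = x_0 * exp((mu - sigma^2/2) t) * exp(sigma^2 t / 2) = x_0 * exp(mu t) = exp(-t/2).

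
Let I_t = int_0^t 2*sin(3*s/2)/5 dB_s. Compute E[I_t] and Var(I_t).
E[I_t] = 0; Var(I_t) = 2*t/25 - 2*sin(3*t)/75

The Itô integral of a deterministic integrand f(s) has mean 0 because each increment f(s) * (B_{s+ds} - B_s) has mean 0. By the Itô isometry:
  Var( int_0^t f(s) dB_s ) = E[ (int_0^t f(s) dB_s)^2 ] = int_0^t f(s)^2 ds.
Here f(s) = 2*sin(3*s/2)/5, so f(s)^2 = 4*sin(3*s/2)^2/25. Integrate:
  int_0^t (4*sin(3*s/2)^2/25) ds = 2*t/25 - 2*sin(3*t)/75.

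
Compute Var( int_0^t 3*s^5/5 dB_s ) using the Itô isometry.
Var = 9*t^11/275

The Itô integral of a deterministic integrand f(s) has mean 0 because each increment f(s) * (B_{s+ds} - B_s) has mean 0. By the Itô isometry:
  Var( int_0^t f(s) dB_s ) = E[ (int_0^t f(s) dB_s)^2 ] = int_0^t f(s)^2 ds.
Here f(s) = 3*s^5/5, so f(s)^2 = 9*s^10/25. Integrate:
  int_0^t (9*s^10/25) ds = 9*t^11/275.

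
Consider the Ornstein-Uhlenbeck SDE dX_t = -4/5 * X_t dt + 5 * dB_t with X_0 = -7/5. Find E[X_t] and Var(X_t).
E[X_t] = -7*exp(-4*t/5)/5; Var(X_t) = 125/8 - 125*exp(-8*t/5)/8

The OU SDE dX = -theta X dt + sigma dB admits the integrating factor exp(theta t): d(exp(theta t) X_t) = sigma exp(theta t) dB_t. Integrating from 0 to t:
  X_t = x_0 * exp(-theta t) + sigma * int_0^t exp(-theta (t-s)) dB_s.
The Itô integral has mean 0 and (by the Itô isometry) variance sigma^2 * int_0^t exp(-2 theta (t - s)) ds = sigma^2 * (1 - exp(-2 theta t)) / (2 theta).
With theta = 4/5, sigma = 5, x_0 = -7/5:
  E[X_t] = -7/5 * exp(-4/5 t) = -7*exp(-4*t/5)/5
  Var(X_t) = (5)^2 * (1 - exp(-2*4/5 t)) / (2 * 4/5) = 125/8 - 125*exp(-8*t/5)/8.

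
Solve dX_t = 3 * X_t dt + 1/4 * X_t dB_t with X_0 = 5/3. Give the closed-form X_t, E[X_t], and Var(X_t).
X_t = 5/3 * exp((95/32) t + (1/4) B_t); E[X_t] = 5*exp(3*t)/3; Var(X_t) = 25*(exp(t/16) - 1)*exp(6*t)/9

For GBM dX = mu X dt + sigma X dB with X_0 = x_0, apply Itô to Y = log X: dY = (mu - sigma^2/2) dt + sigma dB, so Y_t = log(x_0) + (mu - sigma^2/2) t + sigma B_t and hence X_t = x_0 * exp((mu - sigma^2/2) t + sigma B_t).
With mu = 3, sigma = 1/4, x_0 = 5/3, this gives:
  X_t = 5/3 * exp((95/32) * t + (1/4) * B_t).
Since sigma*B_t ~ Normal(0, sigma^2 t), E[exp(sigma*B_t)] = exp(sigma^2 t / 2); so E[X_t] = x_0 * exp((mu - sigma^2/2) t) * exp(sigma^2 t / 2) = x_0 * exp(mu t) = 5*exp(3*t)/3.
Var(X_t) = E[X_t^2] - (E[X_t])^2 = x_0^2 * exp(2 mu t) * (exp(sigma^2 t) - 1) = 25*(exp(t/16) - 1)*exp(6*t)/9.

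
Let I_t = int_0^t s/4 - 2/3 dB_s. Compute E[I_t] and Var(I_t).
E[I_t] = 0; Var(I_t) = t*(3*t^2 - 24*t + 64)/144

The Itô integral of a deterministic integrand f(s) has mean 0 because each increment f(s) * (B_{s+ds} - B_s) has mean 0. By the Itô isometry:
  Var( int_0^t f(s) dB_s ) = E[ (int_0^t f(s) dB_s)^2 ] = int_0^t f(s)^2 ds.
Here f(s) = s/4 - 2/3, so f(s)^2 = (3*s - 8)^2/144. Integrate:
  int_0^t ((3*s - 8)^2/144) ds = t*(3*t^2 - 24*t + 64)/144.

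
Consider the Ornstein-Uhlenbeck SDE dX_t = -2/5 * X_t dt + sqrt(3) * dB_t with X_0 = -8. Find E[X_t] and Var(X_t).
E[X_t] = -8*exp(-2*t/5); Var(X_t) = 15/4 - 15*exp(-4*t/5)/4

The OU SDE dX = -theta X dt + sigma dB admits the integrating factor exp(theta t): d(exp(theta t) X_t) = sigma exp(theta t) dB_t. Integrating from 0 to t:
  X_t = x_0 * exp(-theta t) + sigma * int_0^t exp(-theta (t-s)) dB_s.
The Itô integral has mean 0 and (by the Itô isometry) variance sigma^2 * int_0^t exp(-2 theta (t - s)) ds = sigma^2 * (1 - exp(-2 theta t)) / (2 theta).
With theta = 2/5, sigma = sqrt(3), x_0 = -8:
  E[X_t] = -8 * exp(-2/5 t) = -8*exp(-2*t/5)
  Var(X_t) = (sqrt(3))^2 * (1 - exp(-2*2/5 t)) / (2 * 2/5) = 15/4 - 15*exp(-4*t/5)/4.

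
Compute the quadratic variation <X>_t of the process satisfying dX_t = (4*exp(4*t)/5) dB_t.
<X>_t = 2*exp(8*t)/25 - 2/25

For an Itô process dX_t = a(t) dt + b(t) dB_t, the quadratic variation is <X>_t = int_0^t b(s)^2 ds (the drift term does not contribute). Here b(s) = 4*exp(4*s)/5, so
  b(s)^2 = 16*exp(8*s)/25.
Integrating from 0 to t:
  <X>_t = int_0^t (16*exp(8*s)/25) ds = 2*exp(8*t)/25 - 2/25.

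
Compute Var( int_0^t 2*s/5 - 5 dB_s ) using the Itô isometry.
Var = t*(4*t^2 - 150*t + 1875)/75

The Itô integral of a deterministic integrand f(s) has mean 0 because each increment f(s) * (B_{s+ds} - B_s) has mean 0. By the Itô isometry:
  Var( int_0^t f(s) dB_s ) = E[ (int_0^t f(s) dB_s)^2 ] = int_0^t f(s)^2 ds.
Here f(s) = 2*s/5 - 5, so f(s)^2 = (2*s - 25)^2/25. Integrate:
  int_0^t ((2*s - 25)^2/25) ds = t*(4*t^2 - 150*t + 1875)/75.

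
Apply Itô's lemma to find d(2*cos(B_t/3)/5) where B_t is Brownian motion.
d(2*cos(B_t/3)/5) = (-cos(B_t/3)/45) dt + (-2*sin(B_t/3)/15) dB_t

Itô's formula for f(B_t) gives d f(B_t) = f'(B_t) dB_t + (1/2) f''(B_t) dt. Compute derivatives of f(x) = 2*cos(x/3)/5:
  f'(x)  = -2*sin(x/3)/15
  f''(x) = -2*cos(x/3)/45
Substitute x = B_t and multiply the f'' term by 1/2:
  drift     = (1/2) * (-2*cos(x/3)/45) evaluated at B_t = -cos(B_t/3)/45
  diffusion = (-2*sin(x/3)/15) evaluated at B_t = -2*sin(B_t/3)/15
Therefore d(2*cos(B_t/3)/5) = (-cos(B_t/3)/45) dt + (-2*sin(B_t/3)/15) dB_t.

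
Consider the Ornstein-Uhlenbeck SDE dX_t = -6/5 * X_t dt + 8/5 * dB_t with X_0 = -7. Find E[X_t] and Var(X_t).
E[X_t] = -7*exp(-6*t/5); Var(X_t) = 16/15 - 16*exp(-12*t/5)/15

The OU SDE dX = -theta X dt + sigma dB admits the integrating factor exp(theta t): d(exp(theta t) X_t) = sigma exp(theta t) dB_t. Integrating from 0 to t:
  X_t = x_0 * exp(-theta t) + sigma * int_0^t exp(-theta (t-s)) dB_s.
The Itô integral has mean 0 and (by the Itô isometry) variance sigma^2 * int_0^t exp(-2 theta (t - s)) ds = sigma^2 * (1 - exp(-2 theta t)) / (2 theta).
With theta = 6/5, sigma = 8/5, x_0 = -7:
  E[X_t] = -7 * exp(-6/5 t) = -7*exp(-6*t/5)
  Var(X_t) = (8/5)^2 * (1 - exp(-2*6/5 t)) / (2 * 6/5) = 16/15 - 16*exp(-12*t/5)/15.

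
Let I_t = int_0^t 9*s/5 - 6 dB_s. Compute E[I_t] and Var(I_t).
E[I_t] = 0; Var(I_t) = 9*t*(3*t^2 - 30*t + 100)/25

The Itô integral of a deterministic integrand f(s) has mean 0 because each increment f(s) * (B_{s+ds} - B_s) has mean 0. By the Itô isometry:
  Var( int_0^t f(s) dB_s ) = E[ (int_0^t f(s) dB_s)^2 ] = int_0^t f(s)^2 ds.
Here f(s) = 9*s/5 - 6, so f(s)^2 = 9*(3*s - 10)^2/25. Integrate:
  int_0^t (9*(3*s - 10)^2/25) ds = 9*t*(3*t^2 - 30*t + 100)/25.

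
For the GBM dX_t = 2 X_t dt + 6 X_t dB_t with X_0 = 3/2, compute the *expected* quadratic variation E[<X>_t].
E[<X>_t] = 81*exp(40*t)/40 - 81/40

<X>_t = int_0^t (6 * X_s)^2 ds. Taking expectation inside the integral: E[<X>_t] = 6^2 * int_0^t E[X_s^2] ds. For GBM, E[X_s^2] = x_0^2 * exp((2 mu + sigma^2) s). Integrating:
  E[<X>_t] = 6^2 * (3/2)^2 * (exp((2*2 + 6^2) t) - 1) / (2*2 + 6^2)
           = 6^2 * (3/2)^2 * (exp(40 t) - 1) / 40 = 81*exp(40*t)/40 - 81/40.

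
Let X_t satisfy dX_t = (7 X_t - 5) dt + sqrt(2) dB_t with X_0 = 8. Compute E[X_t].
E[X_t] = 51*exp(7*t)/7 + 5/7

Taking expectations and using E[dB_t] = 0, the mean m(t) = E[X_t] satisfies the ODE m'(t) = a m(t) + b with m(0) = x_0. With a = 7, b = -5, x_0 = 8, the solution is
  m(t) = x_0 * exp(a t) + (b/a) * (exp(a t) - 1)
       = 8 * exp(7 t) + ((-5)/7) * (exp(7 t) - 1)
       = 51*exp(7*t)/7 + 5/7.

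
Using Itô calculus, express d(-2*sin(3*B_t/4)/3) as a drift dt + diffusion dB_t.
d(-2*sin(3*B_t/4)/3) = (3*sin(3*B_t/4)/16) dt + (-cos(3*B_t/4)/2) dB_t

Itô's formula for f(B_t) gives d f(B_t) = f'(B_t) dB_t + (1/2) f''(B_t) dt. Compute derivatives of f(x) = -2*sin(3*x/4)/3:
  f'(x)  = -cos(3*x/4)/2
  f''(x) = 3*sin(3*x/4)/8
Substitute x = B_t and multiply the f'' term by 1/2:
  drift     = (1/2) * (3*sin(3*x/4)/8) evaluated at B_t = 3*sin(3*B_t/4)/16
  diffusion = (-cos(3*x/4)/2) evaluated at B_t = -cos(3*B_t/4)/2
Therefore d(-2*sin(3*B_t/4)/3) = (3*sin(3*B_t/4)/16) dt + (-cos(3*B_t/4)/2) dB_t.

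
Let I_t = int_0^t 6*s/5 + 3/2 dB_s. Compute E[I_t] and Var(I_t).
E[I_t] = 0; Var(I_t) = 3*t*(16*t^2 + 60*t + 75)/100

The Itô integral of a deterministic integrand f(s) has mean 0 because each increment f(s) * (B_{s+ds} - B_s) has mean 0. By the Itô isometry:
  Var( int_0^t f(s) dB_s ) = E[ (int_0^t f(s) dB_s)^2 ] = int_0^t f(s)^2 ds.
Here f(s) = 6*s/5 + 3/2, so f(s)^2 = 9*(4*s + 5)^2/100. Integrate:
  int_0^t (9*(4*s + 5)^2/100) ds = 3*t*(16*t^2 + 60*t + 75)/100.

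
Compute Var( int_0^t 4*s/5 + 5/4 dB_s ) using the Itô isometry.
Var = t*(256*t^2 + 1200*t + 1875)/1200

The Itô integral of a deterministic integrand f(s) has mean 0 because each increment f(s) * (B_{s+ds} - B_s) has mean 0. By the Itô isometry:
  Var( int_0^t f(s) dB_s ) = E[ (int_0^t f(s) dB_s)^2 ] = int_0^t f(s)^2 ds.
Here f(s) = 4*s/5 + 5/4, so f(s)^2 = (16*s + 25)^2/400. Integrate:
  int_0^t ((16*s + 25)^2/400) ds = t*(256*t^2 + 1200*t + 1875)/1200.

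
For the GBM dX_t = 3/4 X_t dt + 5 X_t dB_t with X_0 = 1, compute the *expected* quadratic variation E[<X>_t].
E[<X>_t] = 50*exp(53*t/2)/53 - 50/53

<X>_t = int_0^t (5 * X_s)^2 ds. Taking expectation inside the integral: E[<X>_t] = 5^2 * int_0^t E[X_s^2] ds. For GBM, E[X_s^2] = x_0^2 * exp((2 mu + sigma^2) s). Integrating:
  E[<X>_t] = 5^2 * 1^2 * (exp((2*(3/4) + 5^2) t) - 1) / (2*(3/4) + 5^2)
           = 5^2 * 1^2 * (exp((53/2) t) - 1) / (53/2) = 50*exp(53*t/2)/53 - 50/53.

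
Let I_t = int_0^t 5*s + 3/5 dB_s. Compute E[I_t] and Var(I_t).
E[I_t] = 0; Var(I_t) = t*(625*t^2 + 225*t + 27)/75

The Itô integral of a deterministic integrand f(s) has mean 0 because each increment f(s) * (B_{s+ds} - B_s) has mean 0. By the Itô isometry:
  Var( int_0^t f(s) dB_s ) = E[ (int_0^t f(s) dB_s)^2 ] = int_0^t f(s)^2 ds.
Here f(s) = 5*s + 3/5, so f(s)^2 = (25*s + 3)^2/25. Integrate:
  int_0^t ((25*s + 3)^2/25) ds = t*(625*t^2 + 225*t + 27)/75.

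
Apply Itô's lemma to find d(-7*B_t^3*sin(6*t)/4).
d(-7*B_t^3*sin(6*t)/4) = (-21*B_t*(2*B_t^2*cos(6*t) + sin(6*t))/4) dt + (-21*B_t^2*sin(6*t)/4) dB_t

Itô's formula for f(t, x): d f(t, B_t) = (f_t + (1/2) f_xx) dt + f_x dB_t. Compute partials of f(t, x) = -7*x^3*sin(6*t)/4:
  f_t(t,x)  = -21*x^3*cos(6*t)/2
  f_x(t,x)  = -21*x^2*sin(6*t)/4
  f_xx(t,x) = -21*x*sin(6*t)/2
Assemble drift = f_t + (1/2) f_xx = -21*x*(2*x^2*cos(6*t) + sin(6*t))/4 and diffusion = f_x = -21*x^2*sin(6*t)/4. Substituting x = B_t:
  d(-7*B_t^3*sin(6*t)/4) = (-21*B_t*(2*B_t^2*cos(6*t) + sin(6*t))/4) dt + (-21*B_t^2*sin(6*t)/4) dB_t.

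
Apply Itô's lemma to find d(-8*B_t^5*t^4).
d(-8*B_t^5*t^4) = (B_t^3*t^3*(-32*B_t^2 - 80*t)) dt + (-40*B_t^4*t^4) dB_t

Itô's formula for f(t, x): d f(t, B_t) = (f_t + (1/2) f_xx) dt + f_x dB_t. Compute partials of f(t, x) = -8*t^4*x^5:
  f_t(t,x)  = -32*t^3*x^5
  f_x(t,x)  = -40*t^4*x^4
  f_xx(t,x) = -160*t^4*x^3
Assemble drift = f_t + (1/2) f_xx = t^3*x^3*(-80*t - 32*x^2) and diffusion = f_x = -40*t^4*x^4. Substituting x = B_t:
  d(-8*B_t^5*t^4) = (B_t^3*t^3*(-32*B_t^2 - 80*t)) dt + (-40*B_t^4*t^4) dB_t.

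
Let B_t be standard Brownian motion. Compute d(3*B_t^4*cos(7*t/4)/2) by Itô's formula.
d(3*B_t^4*cos(7*t/4)/2) = (B_t^2*(-21*B_t^2*sin(7*t/4)/8 + 9*cos(7*t/4))) dt + (6*B_t^3*cos(7*t/4)) dB_t

Itô's formula for f(t, x): d f(t, B_t) = (f_t + (1/2) f_xx) dt + f_x dB_t. Compute partials of f(t, x) = 3*x^4*cos(7*t/4)/2:
  f_t(t,x)  = -21*x^4*sin(7*t/4)/8
  f_x(t,x)  = 6*x^3*cos(7*t/4)
  f_xx(t,x) = 18*x^2*cos(7*t/4)
Assemble drift = f_t + (1/2) f_xx = x^2*(-21*x^2*sin(7*t/4)/8 + 9*cos(7*t/4)) and diffusion = f_x = 6*x^3*cos(7*t/4). Substituting x = B_t:
  d(3*B_t^4*cos(7*t/4)/2) = (B_t^2*(-21*B_t^2*sin(7*t/4)/8 + 9*cos(7*t/4))) dt + (6*B_t^3*cos(7*t/4)) dB_t.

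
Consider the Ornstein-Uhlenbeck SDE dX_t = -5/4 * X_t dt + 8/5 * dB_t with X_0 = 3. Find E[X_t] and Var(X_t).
E[X_t] = 3*exp(-5*t/4); Var(X_t) = 128/125 - 128*exp(-5*t/2)/125

The OU SDE dX = -theta X dt + sigma dB admits the integrating factor exp(theta t): d(exp(theta t) X_t) = sigma exp(theta t) dB_t. Integrating from 0 to t:
  X_t = x_0 * exp(-theta t) + sigma * int_0^t exp(-theta (t-s)) dB_s.
The Itô integral has mean 0 and (by the Itô isometry) variance sigma^2 * int_0^t exp(-2 theta (t - s)) ds = sigma^2 * (1 - exp(-2 theta t)) / (2 theta).
With theta = 5/4, sigma = 8/5, x_0 = 3:
  E[X_t] = 3 * exp(-5/4 t) = 3*exp(-5*t/4)
  Var(X_t) = (8/5)^2 * (1 - exp(-2*5/4 t)) / (2 * 5/4) = 128/125 - 128*exp(-5*t/2)/125.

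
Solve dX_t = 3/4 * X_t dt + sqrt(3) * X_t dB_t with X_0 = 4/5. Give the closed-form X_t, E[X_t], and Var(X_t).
X_t = 4/5 * exp((-3/4) t + (sqrt(3)) B_t); E[X_t] = 4*exp(3*t/4)/5; Var(X_t) = 16*(exp(3*t) - 1)*exp(3*t/2)/25

For GBM dX = mu X dt + sigma X dB with X_0 = x_0, apply Itô to Y = log X: dY = (mu - sigma^2/2) dt + sigma dB, so Y_t = log(x_0) + (mu - sigma^2/2) t + sigma B_t and hence X_t = x_0 * exp((mu - sigma^2/2) t + sigma B_t).
With mu = 3/4, sigma = sqrt(3), x_0 = 4/5, this gives:
  X_t = 4/5 * exp((-3/4) * t + (sqrt(3)) * B_t).
Since sigma*B_t ~ Normal(0, sigma^2 t), E[exp(sigma*B_t)] = exp(sigma^2 t / 2); so E[X_t] = x_0 * exp((mu - sigma^2/2) t) * exp(sigma^2 t / 2) = x_0 * exp(mu t) = 4*exp(3*t/4)/5.
Var(X_t) = E[X_t^2] - (E[X_t])^2 = x_0^2 * exp(2 mu t) * (exp(sigma^2 t) - 1) = 16*(exp(3*t) - 1)*exp(3*t/2)/25.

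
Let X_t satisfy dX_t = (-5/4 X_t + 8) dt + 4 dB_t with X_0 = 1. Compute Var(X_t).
Var(X_t) = 32/5 - 32*exp(-5*t/2)/5

The variance V(t) = Var(X_t) satisfies V'(t) = 2 a V(t) + c^2 with V(0) = 0 (drift coefficient is linear in X, diffusion is constant). With a = -5/4, c = 4, the solution is
  V(t) = (c^2 / (2 a)) * (exp(2 a t) - 1)
       = (4^2 / (2*(-5/4))) * (exp((-5/2) t) - 1)
       = 32/5 - 32*exp(-5*t/2)/5.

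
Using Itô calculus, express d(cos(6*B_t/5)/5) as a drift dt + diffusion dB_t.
d(cos(6*B_t/5)/5) = (-18*cos(6*B_t/5)/125) dt + (-6*sin(6*B_t/5)/25) dB_t

Itô's formula for f(B_t) gives d f(B_t) = f'(B_t) dB_t + (1/2) f''(B_t) dt. Compute derivatives of f(x) = cos(6*x/5)/5:
  f'(x)  = -6*sin(6*x/5)/25
  f''(x) = -36*cos(6*x/5)/125
Substitute x = B_t and multiply the f'' term by 1/2:
  drift     = (1/2) * (-36*cos(6*x/5)/125) evaluated at B_t = -18*cos(6*B_t/5)/125
  diffusion = (-6*sin(6*x/5)/25) evaluated at B_t = -6*sin(6*B_t/5)/25
Therefore d(cos(6*B_t/5)/5) = (-18*cos(6*B_t/5)/125) dt + (-6*sin(6*B_t/5)/25) dB_t.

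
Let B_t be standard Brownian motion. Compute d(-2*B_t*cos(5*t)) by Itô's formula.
d(-2*B_t*cos(5*t)) = (10*B_t*sin(5*t)) dt + (-2*cos(5*t)) dB_t

Itô's formula for f(t, x): d f(t, B_t) = (f_t + (1/2) f_xx) dt + f_x dB_t. Compute partials of f(t, x) = -2*x*cos(5*t):
  f_t(t,x)  = 10*x*sin(5*t)
  f_x(t,x)  = -2*cos(5*t)
  f_xx(t,x) = 0
Assemble drift = f_t + (1/2) f_xx = 10*x*sin(5*t) and diffusion = f_x = -2*cos(5*t). Substituting x = B_t:
  d(-2*B_t*cos(5*t)) = (10*B_t*sin(5*t)) dt + (-2*cos(5*t)) dB_t.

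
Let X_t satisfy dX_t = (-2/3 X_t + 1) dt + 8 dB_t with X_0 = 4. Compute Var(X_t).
Var(X_t) = 48 - 48*exp(-4*t/3)

The variance V(t) = Var(X_t) satisfies V'(t) = 2 a V(t) + c^2 with V(0) = 0 (drift coefficient is linear in X, diffusion is constant). With a = -2/3, c = 8, the solution is
  V(t) = (c^2 / (2 a)) * (exp(2 a t) - 1)
       = (8^2 / (2*(-2/3))) * (exp((-4/3) t) - 1)
       = 48 - 48*exp(-4*t/3).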